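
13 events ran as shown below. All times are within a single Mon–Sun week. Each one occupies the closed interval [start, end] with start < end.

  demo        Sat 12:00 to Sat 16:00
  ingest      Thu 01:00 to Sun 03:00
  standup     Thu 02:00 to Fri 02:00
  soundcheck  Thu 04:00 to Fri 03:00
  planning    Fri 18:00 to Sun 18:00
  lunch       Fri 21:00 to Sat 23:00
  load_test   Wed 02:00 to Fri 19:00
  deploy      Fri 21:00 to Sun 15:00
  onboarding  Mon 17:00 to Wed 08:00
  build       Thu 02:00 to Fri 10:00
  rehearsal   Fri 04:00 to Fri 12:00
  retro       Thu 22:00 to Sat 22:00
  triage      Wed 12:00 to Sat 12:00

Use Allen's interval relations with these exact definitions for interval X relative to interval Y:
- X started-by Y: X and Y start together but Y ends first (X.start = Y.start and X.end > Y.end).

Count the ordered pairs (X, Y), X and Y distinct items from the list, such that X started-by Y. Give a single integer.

Checking all 156 ordered pairs for relation 'started-by'; matching pairs in alphabetical order:
(build, standup): build started-by standup ✓
(deploy, lunch): deploy started-by lunch ✓
Count: 2.

2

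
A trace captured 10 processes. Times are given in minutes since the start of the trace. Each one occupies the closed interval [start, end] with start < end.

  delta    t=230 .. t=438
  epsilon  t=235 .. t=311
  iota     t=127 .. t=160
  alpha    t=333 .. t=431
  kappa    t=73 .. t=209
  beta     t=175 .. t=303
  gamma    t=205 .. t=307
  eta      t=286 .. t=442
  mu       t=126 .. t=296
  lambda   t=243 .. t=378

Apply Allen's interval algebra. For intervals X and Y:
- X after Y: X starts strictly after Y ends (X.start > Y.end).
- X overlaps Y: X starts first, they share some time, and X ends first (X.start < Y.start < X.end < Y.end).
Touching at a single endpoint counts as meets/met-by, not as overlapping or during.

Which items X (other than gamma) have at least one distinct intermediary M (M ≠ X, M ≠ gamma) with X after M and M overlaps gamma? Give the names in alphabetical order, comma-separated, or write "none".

alpha, delta, epsilon, eta, lambda

Target gamma = [t=205, t=307].
Intermediaries M with M overlaps gamma: beta, kappa, mu.
Via beta — items with X after beta: alpha.
Via kappa — items with X after kappa: alpha, delta, epsilon, eta, lambda.
Via mu — items with X after mu: alpha.
Union: alpha, delta, epsilon, eta, lambda.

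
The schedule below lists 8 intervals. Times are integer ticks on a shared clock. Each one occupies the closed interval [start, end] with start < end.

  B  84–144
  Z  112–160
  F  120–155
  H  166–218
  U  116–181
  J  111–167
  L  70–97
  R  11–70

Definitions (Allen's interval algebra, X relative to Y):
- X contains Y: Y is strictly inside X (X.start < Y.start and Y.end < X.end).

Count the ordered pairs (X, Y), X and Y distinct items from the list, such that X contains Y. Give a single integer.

4

Checking all 56 ordered pairs for relation 'contains'; matching pairs in alphabetical order:
(J, F): J contains F ✓
(J, Z): J contains Z ✓
(U, F): U contains F ✓
(Z, F): Z contains F ✓
Count: 4.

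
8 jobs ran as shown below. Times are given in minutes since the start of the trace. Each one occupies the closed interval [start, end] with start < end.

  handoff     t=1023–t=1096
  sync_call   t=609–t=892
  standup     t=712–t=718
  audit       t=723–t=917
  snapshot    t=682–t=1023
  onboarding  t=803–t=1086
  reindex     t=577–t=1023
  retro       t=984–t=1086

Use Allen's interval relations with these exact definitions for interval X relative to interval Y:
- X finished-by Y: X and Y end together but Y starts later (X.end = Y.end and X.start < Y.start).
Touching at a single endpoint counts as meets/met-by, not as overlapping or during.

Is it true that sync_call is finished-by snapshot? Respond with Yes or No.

No

sync_call = [t=609, t=892], snapshot = [t=682, t=1023].
Actual relation of sync_call to snapshot: overlaps.
Asked whether 'finished-by' holds → No.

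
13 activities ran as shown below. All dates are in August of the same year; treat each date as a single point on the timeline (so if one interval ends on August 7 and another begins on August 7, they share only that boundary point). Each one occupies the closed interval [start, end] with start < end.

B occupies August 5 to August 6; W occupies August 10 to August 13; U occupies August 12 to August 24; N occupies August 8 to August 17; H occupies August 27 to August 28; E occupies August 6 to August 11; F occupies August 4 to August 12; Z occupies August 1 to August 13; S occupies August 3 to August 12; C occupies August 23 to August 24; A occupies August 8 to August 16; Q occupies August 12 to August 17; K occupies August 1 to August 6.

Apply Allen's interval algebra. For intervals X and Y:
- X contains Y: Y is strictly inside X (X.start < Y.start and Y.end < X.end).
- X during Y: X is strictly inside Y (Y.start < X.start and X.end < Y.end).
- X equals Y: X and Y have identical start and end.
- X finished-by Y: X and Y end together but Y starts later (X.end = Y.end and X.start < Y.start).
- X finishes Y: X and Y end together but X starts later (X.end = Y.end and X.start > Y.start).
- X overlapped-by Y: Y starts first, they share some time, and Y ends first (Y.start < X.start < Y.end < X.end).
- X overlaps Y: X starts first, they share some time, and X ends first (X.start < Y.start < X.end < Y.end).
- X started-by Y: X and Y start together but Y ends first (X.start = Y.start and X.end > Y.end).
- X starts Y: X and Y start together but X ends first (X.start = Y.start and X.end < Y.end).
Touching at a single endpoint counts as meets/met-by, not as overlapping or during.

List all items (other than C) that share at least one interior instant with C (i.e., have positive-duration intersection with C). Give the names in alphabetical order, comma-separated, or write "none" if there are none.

Target C = [August 23, August 24].
A [August 8, August 16] → before → no.
B [August 5, August 6] → before → no.
E [August 6, August 11] → before → no.
F [August 4, August 12] → before → no.
H [August 27, August 28] → after → no.
K [August 1, August 6] → before → no.
N [August 8, August 17] → before → no.
Q [August 12, August 17] → before → no.
S [August 3, August 12] → before → no.
U [August 12, August 24] → finished-by → yes.
W [August 10, August 13] → before → no.
Z [August 1, August 13] → before → no.
Result: U.

U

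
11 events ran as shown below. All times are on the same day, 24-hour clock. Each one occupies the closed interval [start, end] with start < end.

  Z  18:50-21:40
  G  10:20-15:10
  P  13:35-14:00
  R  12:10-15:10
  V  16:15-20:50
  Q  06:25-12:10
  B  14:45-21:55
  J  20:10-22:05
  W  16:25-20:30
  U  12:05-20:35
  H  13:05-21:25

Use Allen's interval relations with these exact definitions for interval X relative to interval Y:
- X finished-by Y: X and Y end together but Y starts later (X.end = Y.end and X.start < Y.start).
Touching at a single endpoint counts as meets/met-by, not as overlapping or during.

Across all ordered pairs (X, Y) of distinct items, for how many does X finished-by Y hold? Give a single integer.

1

Checking all 110 ordered pairs for relation 'finished-by'; matching pairs in alphabetical order:
(G, R): G finished-by R ✓
Count: 1.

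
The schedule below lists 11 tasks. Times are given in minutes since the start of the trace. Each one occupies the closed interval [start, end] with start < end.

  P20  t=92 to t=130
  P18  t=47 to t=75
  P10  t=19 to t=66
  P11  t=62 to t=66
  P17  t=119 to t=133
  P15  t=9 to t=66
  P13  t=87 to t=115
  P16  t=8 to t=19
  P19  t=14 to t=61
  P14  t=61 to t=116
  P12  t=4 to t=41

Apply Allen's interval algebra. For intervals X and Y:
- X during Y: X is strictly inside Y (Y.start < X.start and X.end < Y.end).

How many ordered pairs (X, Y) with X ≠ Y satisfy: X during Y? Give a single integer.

5

Checking all 110 ordered pairs for relation 'during'; matching pairs in alphabetical order:
(P11, P14): P11 during P14 ✓
(P11, P18): P11 during P18 ✓
(P13, P14): P13 during P14 ✓
(P16, P12): P16 during P12 ✓
(P19, P15): P19 during P15 ✓
Count: 5.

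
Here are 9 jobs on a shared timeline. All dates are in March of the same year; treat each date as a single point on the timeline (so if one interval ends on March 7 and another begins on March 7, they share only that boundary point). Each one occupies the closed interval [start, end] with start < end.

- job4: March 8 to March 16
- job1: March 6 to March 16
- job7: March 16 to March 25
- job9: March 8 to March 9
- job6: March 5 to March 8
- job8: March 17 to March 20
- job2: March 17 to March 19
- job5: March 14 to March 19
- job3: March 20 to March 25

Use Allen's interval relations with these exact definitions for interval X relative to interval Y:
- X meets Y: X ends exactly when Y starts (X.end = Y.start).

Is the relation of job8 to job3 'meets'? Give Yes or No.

Yes

job8 = [March 17, March 20], job3 = [March 20, March 25].
Actual relation of job8 to job3: meets.
Asked whether 'meets' holds → Yes.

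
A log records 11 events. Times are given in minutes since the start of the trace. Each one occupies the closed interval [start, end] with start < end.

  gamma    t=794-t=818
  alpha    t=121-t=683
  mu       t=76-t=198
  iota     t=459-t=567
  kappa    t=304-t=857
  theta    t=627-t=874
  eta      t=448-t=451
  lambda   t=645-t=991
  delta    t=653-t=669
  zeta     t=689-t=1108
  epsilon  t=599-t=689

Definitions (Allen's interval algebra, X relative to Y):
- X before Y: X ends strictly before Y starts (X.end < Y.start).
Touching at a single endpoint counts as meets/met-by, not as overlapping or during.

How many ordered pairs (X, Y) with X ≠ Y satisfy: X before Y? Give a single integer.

27

Checking all 110 ordered pairs for relation 'before'; matching pairs in alphabetical order:
(alpha, gamma): alpha before gamma ✓
(alpha, zeta): alpha before zeta ✓
(delta, gamma): delta before gamma ✓
(delta, zeta): delta before zeta ✓
(epsilon, gamma): epsilon before gamma ✓
(eta, delta): eta before delta ✓
(eta, epsilon): eta before epsilon ✓
(eta, gamma): eta before gamma ✓
(eta, iota): eta before iota ✓
(eta, lambda): eta before lambda ✓
(eta, theta): eta before theta ✓
(eta, zeta): eta before zeta ✓
(iota, delta): iota before delta ✓
(iota, epsilon): iota before epsilon ✓
(iota, gamma): iota before gamma ✓
(iota, lambda): iota before lambda ✓
(iota, theta): iota before theta ✓
(iota, zeta): iota before zeta ✓
(mu, delta): mu before delta ✓
(mu, epsilon): mu before epsilon ✓
(mu, eta): mu before eta ✓
(mu, gamma): mu before gamma ✓
(mu, iota): mu before iota ✓
(mu, kappa): mu before kappa ✓
... plus 3 further pairs not listed.
Count: 27.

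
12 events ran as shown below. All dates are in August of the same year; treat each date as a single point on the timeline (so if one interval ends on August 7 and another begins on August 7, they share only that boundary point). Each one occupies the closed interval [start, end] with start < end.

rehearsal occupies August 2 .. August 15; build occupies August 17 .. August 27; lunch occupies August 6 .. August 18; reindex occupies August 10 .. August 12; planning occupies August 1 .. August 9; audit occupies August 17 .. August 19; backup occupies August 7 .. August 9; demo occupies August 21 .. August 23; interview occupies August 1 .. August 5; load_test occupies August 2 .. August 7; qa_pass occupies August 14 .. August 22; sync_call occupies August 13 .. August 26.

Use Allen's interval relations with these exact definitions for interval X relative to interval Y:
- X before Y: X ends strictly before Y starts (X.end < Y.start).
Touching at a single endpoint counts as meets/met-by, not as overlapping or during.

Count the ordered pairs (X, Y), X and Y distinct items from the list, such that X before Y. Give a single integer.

36

Checking all 132 ordered pairs for relation 'before'; matching pairs in alphabetical order:
(audit, demo): audit before demo ✓
(backup, audit): backup before audit ✓
(backup, build): backup before build ✓
(backup, demo): backup before demo ✓
(backup, qa_pass): backup before qa_pass ✓
(backup, reindex): backup before reindex ✓
(backup, sync_call): backup before sync_call ✓
(interview, audit): interview before audit ✓
(interview, backup): interview before backup ✓
(interview, build): interview before build ✓
(interview, demo): interview before demo ✓
(interview, lunch): interview before lunch ✓
(interview, qa_pass): interview before qa_pass ✓
(interview, reindex): interview before reindex ✓
(interview, sync_call): interview before sync_call ✓
(load_test, audit): load_test before audit ✓
(load_test, build): load_test before build ✓
(load_test, demo): load_test before demo ✓
(load_test, qa_pass): load_test before qa_pass ✓
(load_test, reindex): load_test before reindex ✓
(load_test, sync_call): load_test before sync_call ✓
(lunch, demo): lunch before demo ✓
(planning, audit): planning before audit ✓
(planning, build): planning before build ✓
... plus 12 further pairs not listed.
Count: 36.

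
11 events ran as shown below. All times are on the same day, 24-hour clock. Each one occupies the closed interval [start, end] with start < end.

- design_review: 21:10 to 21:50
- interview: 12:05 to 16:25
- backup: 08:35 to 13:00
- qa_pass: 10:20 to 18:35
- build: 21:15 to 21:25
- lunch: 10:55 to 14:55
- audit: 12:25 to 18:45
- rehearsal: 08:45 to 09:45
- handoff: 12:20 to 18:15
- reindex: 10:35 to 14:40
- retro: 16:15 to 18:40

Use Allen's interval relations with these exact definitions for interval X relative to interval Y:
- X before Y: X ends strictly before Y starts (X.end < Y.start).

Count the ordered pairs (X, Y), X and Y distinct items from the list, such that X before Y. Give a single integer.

Checking all 110 ordered pairs for relation 'before'; matching pairs in alphabetical order:
(audit, build): audit before build ✓
(audit, design_review): audit before design_review ✓
(backup, build): backup before build ✓
(backup, design_review): backup before design_review ✓
(backup, retro): backup before retro ✓
(handoff, build): handoff before build ✓
(handoff, design_review): handoff before design_review ✓
(interview, build): interview before build ✓
(interview, design_review): interview before design_review ✓
(lunch, build): lunch before build ✓
(lunch, design_review): lunch before design_review ✓
(lunch, retro): lunch before retro ✓
(qa_pass, build): qa_pass before build ✓
(qa_pass, design_review): qa_pass before design_review ✓
(rehearsal, audit): rehearsal before audit ✓
(rehearsal, build): rehearsal before build ✓
(rehearsal, design_review): rehearsal before design_review ✓
(rehearsal, handoff): rehearsal before handoff ✓
(rehearsal, interview): rehearsal before interview ✓
(rehearsal, lunch): rehearsal before lunch ✓
(rehearsal, qa_pass): rehearsal before qa_pass ✓
(rehearsal, reindex): rehearsal before reindex ✓
(rehearsal, retro): rehearsal before retro ✓
(reindex, build): reindex before build ✓
... plus 4 further pairs not listed.
Count: 28.

28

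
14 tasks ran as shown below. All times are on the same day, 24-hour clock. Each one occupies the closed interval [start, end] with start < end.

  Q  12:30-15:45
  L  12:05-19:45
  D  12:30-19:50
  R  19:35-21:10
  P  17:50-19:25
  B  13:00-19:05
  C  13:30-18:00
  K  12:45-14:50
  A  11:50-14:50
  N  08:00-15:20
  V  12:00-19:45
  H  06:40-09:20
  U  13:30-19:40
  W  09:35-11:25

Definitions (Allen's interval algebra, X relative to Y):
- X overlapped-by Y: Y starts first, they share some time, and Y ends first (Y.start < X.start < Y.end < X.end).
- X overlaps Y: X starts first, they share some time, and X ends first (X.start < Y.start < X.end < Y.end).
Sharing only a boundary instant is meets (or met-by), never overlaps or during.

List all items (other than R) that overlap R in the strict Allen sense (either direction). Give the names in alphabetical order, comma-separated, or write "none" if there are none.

D, L, U, V

Target R = [19:35, 21:10].
A [11:50, 14:50] → before → no.
B [13:00, 19:05] → before → no.
C [13:30, 18:00] → before → no.
D [12:30, 19:50] → overlaps → yes.
H [06:40, 09:20] → before → no.
K [12:45, 14:50] → before → no.
L [12:05, 19:45] → overlaps → yes.
N [08:00, 15:20] → before → no.
P [17:50, 19:25] → before → no.
Q [12:30, 15:45] → before → no.
U [13:30, 19:40] → overlaps → yes.
V [12:00, 19:45] → overlaps → yes.
W [09:35, 11:25] → before → no.
Result: D, L, U, V.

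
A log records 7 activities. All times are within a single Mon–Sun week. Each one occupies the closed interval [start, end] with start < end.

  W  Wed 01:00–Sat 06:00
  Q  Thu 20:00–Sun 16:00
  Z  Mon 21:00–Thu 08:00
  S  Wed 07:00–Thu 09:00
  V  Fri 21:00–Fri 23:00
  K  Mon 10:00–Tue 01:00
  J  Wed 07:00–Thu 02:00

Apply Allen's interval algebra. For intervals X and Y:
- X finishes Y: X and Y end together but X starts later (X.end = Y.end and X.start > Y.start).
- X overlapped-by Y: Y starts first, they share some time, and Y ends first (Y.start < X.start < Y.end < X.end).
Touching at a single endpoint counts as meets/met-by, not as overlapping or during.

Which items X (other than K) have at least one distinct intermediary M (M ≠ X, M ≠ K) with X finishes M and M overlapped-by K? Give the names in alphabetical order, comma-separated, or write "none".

none

Target K = [Mon 10:00, Tue 01:00].
Intermediaries M with M overlapped-by K: Z.
Via Z — items with X finishes Z: none.
Union: none.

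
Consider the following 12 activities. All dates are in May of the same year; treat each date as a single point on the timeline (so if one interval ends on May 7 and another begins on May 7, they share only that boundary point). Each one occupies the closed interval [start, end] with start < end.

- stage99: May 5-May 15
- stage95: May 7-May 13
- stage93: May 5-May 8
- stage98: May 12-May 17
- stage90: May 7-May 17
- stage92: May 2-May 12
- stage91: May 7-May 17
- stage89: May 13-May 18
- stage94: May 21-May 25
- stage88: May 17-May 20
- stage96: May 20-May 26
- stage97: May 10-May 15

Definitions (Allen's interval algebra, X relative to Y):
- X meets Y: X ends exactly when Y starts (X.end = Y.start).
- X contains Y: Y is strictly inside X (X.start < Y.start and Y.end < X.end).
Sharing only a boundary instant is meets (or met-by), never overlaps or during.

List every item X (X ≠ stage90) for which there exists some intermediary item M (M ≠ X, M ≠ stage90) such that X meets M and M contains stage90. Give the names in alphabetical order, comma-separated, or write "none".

none

Target stage90 = [May 7, May 17].
Intermediaries M with M contains stage90: none.
Union: none.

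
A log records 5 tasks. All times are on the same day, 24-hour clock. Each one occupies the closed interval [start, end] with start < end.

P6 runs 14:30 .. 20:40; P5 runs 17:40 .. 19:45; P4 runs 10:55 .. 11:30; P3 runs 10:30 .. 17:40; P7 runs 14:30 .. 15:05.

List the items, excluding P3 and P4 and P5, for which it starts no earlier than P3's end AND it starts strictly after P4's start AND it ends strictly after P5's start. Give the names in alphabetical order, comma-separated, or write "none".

Conditions: its start is no earlier than P3's end (X.start >= 17:40) AND its start is strictly after P4's start (X.start > 10:55) AND its end is strictly after P5's start (X.end > 17:40).
P6: start 14:30 >= 17:40? ✗; start 14:30 > 10:55? ✓; end 20:40 > 17:40? ✓ → no.
P7: start 14:30 >= 17:40? ✗; start 14:30 > 10:55? ✓; end 15:05 > 17:40? ✗ → no.
Result: none.

none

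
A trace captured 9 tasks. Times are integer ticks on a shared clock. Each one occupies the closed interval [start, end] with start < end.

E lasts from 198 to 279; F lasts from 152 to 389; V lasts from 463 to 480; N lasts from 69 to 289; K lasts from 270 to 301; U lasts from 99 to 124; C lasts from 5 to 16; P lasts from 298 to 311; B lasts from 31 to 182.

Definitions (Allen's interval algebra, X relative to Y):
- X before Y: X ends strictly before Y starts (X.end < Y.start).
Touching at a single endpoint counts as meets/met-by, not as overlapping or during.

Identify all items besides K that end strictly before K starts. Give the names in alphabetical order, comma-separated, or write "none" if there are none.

B, C, U

Target K = [270, 301].
B [31, 182] → before → yes.
C [5, 16] → before → yes.
E [198, 279] → overlaps → no.
F [152, 389] → contains → no.
N [69, 289] → overlaps → no.
P [298, 311] → overlapped-by → no.
U [99, 124] → before → yes.
V [463, 480] → after → no.
Result: B, C, U.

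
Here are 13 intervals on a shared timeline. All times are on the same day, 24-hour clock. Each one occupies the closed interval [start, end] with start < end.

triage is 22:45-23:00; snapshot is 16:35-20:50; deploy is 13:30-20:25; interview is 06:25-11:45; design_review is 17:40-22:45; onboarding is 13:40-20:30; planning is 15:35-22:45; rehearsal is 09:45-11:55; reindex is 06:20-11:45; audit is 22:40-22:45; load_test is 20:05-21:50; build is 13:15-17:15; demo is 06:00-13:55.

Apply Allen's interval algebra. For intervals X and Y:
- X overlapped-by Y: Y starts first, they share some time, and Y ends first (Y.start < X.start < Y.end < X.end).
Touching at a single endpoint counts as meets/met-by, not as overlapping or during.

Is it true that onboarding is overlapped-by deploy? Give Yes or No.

onboarding = [13:40, 20:30], deploy = [13:30, 20:25].
Actual relation of onboarding to deploy: overlapped-by.
Asked whether 'overlapped-by' holds → Yes.

Yes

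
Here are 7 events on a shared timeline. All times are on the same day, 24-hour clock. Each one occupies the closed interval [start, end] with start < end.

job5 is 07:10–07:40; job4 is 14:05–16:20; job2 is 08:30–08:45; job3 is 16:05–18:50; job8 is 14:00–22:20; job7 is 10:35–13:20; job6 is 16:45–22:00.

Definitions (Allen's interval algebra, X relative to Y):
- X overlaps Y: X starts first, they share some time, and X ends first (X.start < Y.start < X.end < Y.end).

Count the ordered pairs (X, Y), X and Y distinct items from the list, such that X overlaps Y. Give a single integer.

Checking all 42 ordered pairs for relation 'overlaps'; matching pairs in alphabetical order:
(job3, job6): job3 overlaps job6 ✓
(job4, job3): job4 overlaps job3 ✓
Count: 2.

2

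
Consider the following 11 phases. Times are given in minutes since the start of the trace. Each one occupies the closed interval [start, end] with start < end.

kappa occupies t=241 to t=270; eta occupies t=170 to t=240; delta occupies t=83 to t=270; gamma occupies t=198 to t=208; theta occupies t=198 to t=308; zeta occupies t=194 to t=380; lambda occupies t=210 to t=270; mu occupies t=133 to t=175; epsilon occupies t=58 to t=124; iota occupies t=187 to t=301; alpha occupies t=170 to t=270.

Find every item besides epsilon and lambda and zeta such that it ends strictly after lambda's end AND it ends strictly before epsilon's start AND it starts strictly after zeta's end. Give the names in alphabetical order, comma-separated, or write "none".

none

Conditions: its end is strictly after lambda's end (X.end > t=270) AND its end is strictly before epsilon's start (X.end < t=58) AND its start is strictly after zeta's end (X.start > t=380).
alpha: end t=270 > t=270? ✗; end t=270 < t=58? ✗; start t=170 > t=380? ✗ → no.
delta: end t=270 > t=270? ✗; end t=270 < t=58? ✗; start t=83 > t=380? ✗ → no.
eta: end t=240 > t=270? ✗; end t=240 < t=58? ✗; start t=170 > t=380? ✗ → no.
gamma: end t=208 > t=270? ✗; end t=208 < t=58? ✗; start t=198 > t=380? ✗ → no.
iota: end t=301 > t=270? ✓; end t=301 < t=58? ✗; start t=187 > t=380? ✗ → no.
kappa: end t=270 > t=270? ✗; end t=270 < t=58? ✗; start t=241 > t=380? ✗ → no.
mu: end t=175 > t=270? ✗; end t=175 < t=58? ✗; start t=133 > t=380? ✗ → no.
theta: end t=308 > t=270? ✓; end t=308 < t=58? ✗; start t=198 > t=380? ✗ → no.
Result: none.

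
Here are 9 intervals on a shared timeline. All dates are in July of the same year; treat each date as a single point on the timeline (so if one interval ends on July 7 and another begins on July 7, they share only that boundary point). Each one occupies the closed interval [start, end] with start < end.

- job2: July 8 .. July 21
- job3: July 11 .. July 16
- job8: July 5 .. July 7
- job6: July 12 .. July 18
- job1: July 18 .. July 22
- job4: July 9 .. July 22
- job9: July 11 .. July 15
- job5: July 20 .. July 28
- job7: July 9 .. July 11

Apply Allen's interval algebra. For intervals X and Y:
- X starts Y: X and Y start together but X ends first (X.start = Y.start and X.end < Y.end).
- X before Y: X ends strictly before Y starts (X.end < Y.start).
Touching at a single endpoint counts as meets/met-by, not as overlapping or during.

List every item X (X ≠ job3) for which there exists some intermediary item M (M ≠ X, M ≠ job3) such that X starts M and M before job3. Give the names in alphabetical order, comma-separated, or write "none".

Target job3 = [July 11, July 16].
Intermediaries M with M before job3: job8.
Via job8 — items with X starts job8: none.
Union: none.

none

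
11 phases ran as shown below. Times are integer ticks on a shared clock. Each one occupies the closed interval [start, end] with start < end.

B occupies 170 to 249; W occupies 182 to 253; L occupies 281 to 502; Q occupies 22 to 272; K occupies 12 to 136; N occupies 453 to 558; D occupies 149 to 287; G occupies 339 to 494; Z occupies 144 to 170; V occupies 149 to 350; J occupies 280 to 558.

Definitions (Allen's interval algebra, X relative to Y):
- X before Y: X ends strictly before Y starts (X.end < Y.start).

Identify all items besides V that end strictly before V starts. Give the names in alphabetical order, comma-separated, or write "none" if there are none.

K

Target V = [149, 350].
B [170, 249] → during → no.
D [149, 287] → starts → no.
G [339, 494] → overlapped-by → no.
J [280, 558] → overlapped-by → no.
K [12, 136] → before → yes.
L [281, 502] → overlapped-by → no.
N [453, 558] → after → no.
Q [22, 272] → overlaps → no.
W [182, 253] → during → no.
Z [144, 170] → overlaps → no.
Result: K.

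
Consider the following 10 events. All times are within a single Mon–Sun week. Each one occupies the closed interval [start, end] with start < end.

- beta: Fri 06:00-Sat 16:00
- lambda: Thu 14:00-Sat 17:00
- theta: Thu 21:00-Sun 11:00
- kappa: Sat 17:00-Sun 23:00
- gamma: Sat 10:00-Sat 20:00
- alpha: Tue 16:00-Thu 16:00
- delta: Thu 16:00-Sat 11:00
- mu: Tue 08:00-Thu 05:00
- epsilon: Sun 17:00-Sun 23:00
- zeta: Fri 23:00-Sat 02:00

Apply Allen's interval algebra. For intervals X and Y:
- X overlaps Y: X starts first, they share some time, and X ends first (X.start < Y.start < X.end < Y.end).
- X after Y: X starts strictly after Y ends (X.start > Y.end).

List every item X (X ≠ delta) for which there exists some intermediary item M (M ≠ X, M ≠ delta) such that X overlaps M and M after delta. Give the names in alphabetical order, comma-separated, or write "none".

gamma, theta

Target delta = [Thu 16:00, Sat 11:00].
Intermediaries M with M after delta: epsilon, kappa.
Via epsilon — items with X overlaps epsilon: none.
Via kappa — items with X overlaps kappa: gamma, theta.
Union: gamma, theta.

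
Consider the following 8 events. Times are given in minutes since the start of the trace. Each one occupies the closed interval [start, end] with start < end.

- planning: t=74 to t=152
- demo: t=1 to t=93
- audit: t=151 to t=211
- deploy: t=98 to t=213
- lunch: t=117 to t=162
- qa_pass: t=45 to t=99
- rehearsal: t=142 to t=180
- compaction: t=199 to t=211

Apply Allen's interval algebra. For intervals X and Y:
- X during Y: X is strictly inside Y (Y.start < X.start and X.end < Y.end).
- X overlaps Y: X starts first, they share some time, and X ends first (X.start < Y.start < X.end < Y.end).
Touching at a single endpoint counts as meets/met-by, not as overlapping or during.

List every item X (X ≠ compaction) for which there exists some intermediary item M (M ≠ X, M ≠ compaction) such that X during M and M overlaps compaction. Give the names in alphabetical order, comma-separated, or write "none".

Target compaction = [t=199, t=211].
Intermediaries M with M overlaps compaction: none.
Union: none.

none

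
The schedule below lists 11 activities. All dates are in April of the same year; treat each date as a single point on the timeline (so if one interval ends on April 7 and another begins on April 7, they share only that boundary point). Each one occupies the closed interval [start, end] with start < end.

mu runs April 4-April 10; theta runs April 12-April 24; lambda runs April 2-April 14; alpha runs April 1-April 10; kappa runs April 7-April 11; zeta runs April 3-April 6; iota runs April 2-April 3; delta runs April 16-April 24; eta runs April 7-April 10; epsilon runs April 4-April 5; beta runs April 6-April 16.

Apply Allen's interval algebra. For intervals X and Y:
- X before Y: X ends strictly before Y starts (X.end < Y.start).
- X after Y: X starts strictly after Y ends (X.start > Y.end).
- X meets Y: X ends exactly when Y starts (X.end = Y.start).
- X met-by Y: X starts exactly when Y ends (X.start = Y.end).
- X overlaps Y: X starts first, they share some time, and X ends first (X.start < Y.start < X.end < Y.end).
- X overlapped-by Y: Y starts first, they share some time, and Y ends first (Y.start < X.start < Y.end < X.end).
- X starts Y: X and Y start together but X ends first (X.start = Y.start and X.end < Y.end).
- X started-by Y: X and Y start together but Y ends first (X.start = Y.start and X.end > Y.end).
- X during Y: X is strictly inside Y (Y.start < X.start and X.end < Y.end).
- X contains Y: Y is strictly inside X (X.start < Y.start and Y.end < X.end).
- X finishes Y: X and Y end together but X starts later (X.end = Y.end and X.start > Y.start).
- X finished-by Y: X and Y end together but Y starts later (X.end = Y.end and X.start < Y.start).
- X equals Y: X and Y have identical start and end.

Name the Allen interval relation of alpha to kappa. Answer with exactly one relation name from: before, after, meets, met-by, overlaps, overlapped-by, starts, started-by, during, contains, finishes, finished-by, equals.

overlaps

alpha = [April 1, April 10]; kappa = [April 7, April 11].
Compare endpoints: alpha.start < kappa.start, alpha.start < kappa.end, alpha.end > kappa.start, alpha.end < kappa.end.
That pattern is 'overlaps'.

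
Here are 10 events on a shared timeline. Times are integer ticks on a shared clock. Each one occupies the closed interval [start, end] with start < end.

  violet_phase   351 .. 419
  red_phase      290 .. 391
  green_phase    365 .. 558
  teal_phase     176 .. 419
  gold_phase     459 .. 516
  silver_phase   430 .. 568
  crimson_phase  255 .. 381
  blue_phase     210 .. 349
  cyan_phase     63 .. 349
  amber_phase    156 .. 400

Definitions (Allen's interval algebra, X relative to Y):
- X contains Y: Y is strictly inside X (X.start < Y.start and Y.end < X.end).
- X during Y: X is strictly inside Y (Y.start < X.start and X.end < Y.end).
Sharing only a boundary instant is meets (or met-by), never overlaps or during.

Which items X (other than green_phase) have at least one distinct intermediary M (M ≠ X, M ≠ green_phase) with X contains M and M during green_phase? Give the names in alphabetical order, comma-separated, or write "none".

Target green_phase = [365, 558].
Intermediaries M with M during green_phase: gold_phase.
Via gold_phase — items with X contains gold_phase: silver_phase.
Union: silver_phase.

silver_phase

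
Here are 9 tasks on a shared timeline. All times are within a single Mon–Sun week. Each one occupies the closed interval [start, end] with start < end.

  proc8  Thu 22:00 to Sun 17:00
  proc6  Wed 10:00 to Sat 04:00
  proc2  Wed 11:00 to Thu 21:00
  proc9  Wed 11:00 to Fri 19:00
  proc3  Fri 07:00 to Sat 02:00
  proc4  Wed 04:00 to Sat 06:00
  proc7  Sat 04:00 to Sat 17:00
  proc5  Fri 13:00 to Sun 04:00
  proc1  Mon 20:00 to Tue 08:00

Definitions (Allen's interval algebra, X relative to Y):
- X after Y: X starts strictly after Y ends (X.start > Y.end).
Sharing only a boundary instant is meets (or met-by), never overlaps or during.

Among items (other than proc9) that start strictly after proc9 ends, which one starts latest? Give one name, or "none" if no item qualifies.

proc7

Target proc9 = [Wed 11:00, Fri 19:00].
proc1 [Mon 20:00, Tue 08:00] → before → excluded.
proc2 [Wed 11:00, Thu 21:00] → starts → excluded.
proc3 [Fri 07:00, Sat 02:00] → overlapped-by → excluded.
proc4 [Wed 04:00, Sat 06:00] → contains → excluded.
proc5 [Fri 13:00, Sun 04:00] → overlapped-by → excluded.
proc6 [Wed 10:00, Sat 04:00] → contains → excluded.
proc7 [Sat 04:00, Sat 17:00] → after → candidate.
proc8 [Thu 22:00, Sun 17:00] → overlapped-by → excluded.
Among candidates, latest start is Sat 04:00 → proc7.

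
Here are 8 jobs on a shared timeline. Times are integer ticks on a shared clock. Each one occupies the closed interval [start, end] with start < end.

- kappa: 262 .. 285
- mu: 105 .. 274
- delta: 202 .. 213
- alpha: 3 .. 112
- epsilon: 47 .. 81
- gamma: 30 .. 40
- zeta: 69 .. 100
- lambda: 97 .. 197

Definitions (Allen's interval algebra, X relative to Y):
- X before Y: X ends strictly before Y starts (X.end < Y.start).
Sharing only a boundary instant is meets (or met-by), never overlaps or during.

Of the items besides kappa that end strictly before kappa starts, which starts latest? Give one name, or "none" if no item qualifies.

Target kappa = [262, 285].
alpha [3, 112] → before → candidate.
delta [202, 213] → before → candidate.
epsilon [47, 81] → before → candidate.
gamma [30, 40] → before → candidate.
lambda [97, 197] → before → candidate.
mu [105, 274] → overlaps → excluded.
zeta [69, 100] → before → candidate.
Among candidates, latest start is 202 → delta.

delta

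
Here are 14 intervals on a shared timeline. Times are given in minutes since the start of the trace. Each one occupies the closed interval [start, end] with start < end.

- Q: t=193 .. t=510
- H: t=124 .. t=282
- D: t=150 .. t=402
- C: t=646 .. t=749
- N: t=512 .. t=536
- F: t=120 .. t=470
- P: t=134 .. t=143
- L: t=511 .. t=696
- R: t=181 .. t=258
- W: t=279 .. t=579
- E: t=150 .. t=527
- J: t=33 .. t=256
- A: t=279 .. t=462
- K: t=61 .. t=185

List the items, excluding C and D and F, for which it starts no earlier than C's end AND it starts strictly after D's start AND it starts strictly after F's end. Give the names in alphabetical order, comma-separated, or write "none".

none

Conditions: its start is no earlier than C's end (X.start >= t=749) AND its start is strictly after D's start (X.start > t=150) AND its start is strictly after F's end (X.start > t=470).
A: start t=279 >= t=749? ✗; start t=279 > t=150? ✓; start t=279 > t=470? ✗ → no.
E: start t=150 >= t=749? ✗; start t=150 > t=150? ✗; start t=150 > t=470? ✗ → no.
H: start t=124 >= t=749? ✗; start t=124 > t=150? ✗; start t=124 > t=470? ✗ → no.
J: start t=33 >= t=749? ✗; start t=33 > t=150? ✗; start t=33 > t=470? ✗ → no.
K: start t=61 >= t=749? ✗; start t=61 > t=150? ✗; start t=61 > t=470? ✗ → no.
L: start t=511 >= t=749? ✗; start t=511 > t=150? ✓; start t=511 > t=470? ✓ → no.
N: start t=512 >= t=749? ✗; start t=512 > t=150? ✓; start t=512 > t=470? ✓ → no.
P: start t=134 >= t=749? ✗; start t=134 > t=150? ✗; start t=134 > t=470? ✗ → no.
Q: start t=193 >= t=749? ✗; start t=193 > t=150? ✓; start t=193 > t=470? ✗ → no.
R: start t=181 >= t=749? ✗; start t=181 > t=150? ✓; start t=181 > t=470? ✗ → no.
W: start t=279 >= t=749? ✗; start t=279 > t=150? ✓; start t=279 > t=470? ✗ → no.
Result: none.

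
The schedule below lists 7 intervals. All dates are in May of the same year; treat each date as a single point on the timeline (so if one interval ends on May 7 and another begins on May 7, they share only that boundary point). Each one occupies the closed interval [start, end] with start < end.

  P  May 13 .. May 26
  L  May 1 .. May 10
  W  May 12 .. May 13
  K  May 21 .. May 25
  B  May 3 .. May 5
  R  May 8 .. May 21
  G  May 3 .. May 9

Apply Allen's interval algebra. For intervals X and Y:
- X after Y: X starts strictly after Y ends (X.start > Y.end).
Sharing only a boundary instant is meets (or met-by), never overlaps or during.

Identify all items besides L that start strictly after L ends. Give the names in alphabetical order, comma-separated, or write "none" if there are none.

K, P, W

Target L = [May 1, May 10].
B [May 3, May 5] → during → no.
G [May 3, May 9] → during → no.
K [May 21, May 25] → after → yes.
P [May 13, May 26] → after → yes.
R [May 8, May 21] → overlapped-by → no.
W [May 12, May 13] → after → yes.
Result: K, P, W.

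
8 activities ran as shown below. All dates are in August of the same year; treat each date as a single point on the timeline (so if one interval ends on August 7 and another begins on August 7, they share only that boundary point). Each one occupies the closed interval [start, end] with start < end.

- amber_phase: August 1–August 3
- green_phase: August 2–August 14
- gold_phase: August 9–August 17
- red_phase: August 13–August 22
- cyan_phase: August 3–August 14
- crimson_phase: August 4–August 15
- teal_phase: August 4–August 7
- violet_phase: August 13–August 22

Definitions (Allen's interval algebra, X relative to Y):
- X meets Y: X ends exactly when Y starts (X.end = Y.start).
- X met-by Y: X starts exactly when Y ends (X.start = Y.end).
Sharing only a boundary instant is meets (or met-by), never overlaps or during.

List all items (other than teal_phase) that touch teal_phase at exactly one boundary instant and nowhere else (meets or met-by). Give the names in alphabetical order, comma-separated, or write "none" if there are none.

Target teal_phase = [August 4, August 7].
amber_phase [August 1, August 3] → before → no.
crimson_phase [August 4, August 15] → started-by → no.
cyan_phase [August 3, August 14] → contains → no.
gold_phase [August 9, August 17] → after → no.
green_phase [August 2, August 14] → contains → no.
red_phase [August 13, August 22] → after → no.
violet_phase [August 13, August 22] → after → no.
Result: none.

none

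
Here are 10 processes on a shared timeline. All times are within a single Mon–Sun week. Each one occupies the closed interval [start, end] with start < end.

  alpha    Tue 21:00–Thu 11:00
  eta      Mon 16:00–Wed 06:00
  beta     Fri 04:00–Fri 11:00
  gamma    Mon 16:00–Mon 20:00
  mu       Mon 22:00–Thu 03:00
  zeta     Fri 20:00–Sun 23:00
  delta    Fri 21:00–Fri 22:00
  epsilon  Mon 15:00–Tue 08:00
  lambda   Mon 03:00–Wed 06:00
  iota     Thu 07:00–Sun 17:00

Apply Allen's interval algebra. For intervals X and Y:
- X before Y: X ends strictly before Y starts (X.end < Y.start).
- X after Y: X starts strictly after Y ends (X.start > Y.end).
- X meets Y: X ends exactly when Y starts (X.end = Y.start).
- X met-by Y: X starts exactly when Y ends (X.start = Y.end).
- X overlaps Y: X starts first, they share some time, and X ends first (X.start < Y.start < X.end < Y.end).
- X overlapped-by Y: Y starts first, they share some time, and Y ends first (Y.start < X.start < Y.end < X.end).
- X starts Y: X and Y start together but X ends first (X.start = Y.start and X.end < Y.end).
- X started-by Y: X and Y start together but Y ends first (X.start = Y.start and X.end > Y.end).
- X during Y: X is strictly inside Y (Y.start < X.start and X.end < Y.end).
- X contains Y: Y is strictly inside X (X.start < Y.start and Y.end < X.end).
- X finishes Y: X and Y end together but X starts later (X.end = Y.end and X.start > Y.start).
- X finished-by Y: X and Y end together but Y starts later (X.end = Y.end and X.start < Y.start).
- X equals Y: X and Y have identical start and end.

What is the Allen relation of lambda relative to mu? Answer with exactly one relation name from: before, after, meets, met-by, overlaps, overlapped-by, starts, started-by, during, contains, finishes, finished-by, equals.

lambda = [Mon 03:00, Wed 06:00]; mu = [Mon 22:00, Thu 03:00].
Compare endpoints: lambda.start < mu.start, lambda.start < mu.end, lambda.end > mu.start, lambda.end < mu.end.
That pattern is 'overlaps'.

overlaps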